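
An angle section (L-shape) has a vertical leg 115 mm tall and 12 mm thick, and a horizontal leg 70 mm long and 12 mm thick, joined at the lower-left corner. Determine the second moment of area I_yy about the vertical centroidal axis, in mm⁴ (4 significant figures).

Split into non-overlapping primitives; take the origin at the lower-left of the bounding box.
Vertical leg: 12 × 115, A = 1 380 mm², x = 6 mm, Ī = 16 560 mm⁴.
Horizontal leg (remainder): 58 × 12, A = 696 mm², x = 41 mm, Ī = 195 112 mm⁴.
Centroid: x̄ = ΣA·x / ΣA = 17.7341 mm.
Transfer each piece to the vertical centroidal axis using Ī + A·d² with d = x − 17.7341:
  vertical leg: d = -11.7341 mm → contributes +206 571 mm⁴
  horizontal leg (remainder): d = 23.2659 mm → contributes +571 858 mm⁴
Total I = 778 429 mm⁴.

I_yy ≈ 7.784 × 10⁵ mm⁴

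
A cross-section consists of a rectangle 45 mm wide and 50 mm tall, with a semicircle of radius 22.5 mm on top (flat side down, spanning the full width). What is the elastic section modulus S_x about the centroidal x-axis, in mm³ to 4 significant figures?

Decompose the section into non-overlapping parts with the origin at the bottom-left of its bounding rectangle.
Rectangular body: 45 × 50, A = 2 250 mm², y = 25 mm, Ī = 468 750 mm⁴.
Semicircular cap: semicircle r = 22.5, A = 795.216 mm², y = 59.5493 mm, Ī = 28129.5 mm⁴.
Centroid: ȳ = ΣA·y / ΣA = 34.0221 mm.
Transfer each piece to the centroidal x-axis using Ī + A·d² with d = y − 34.0221:
  rectangular body: d = -9.02207 mm → contributes +651 895 mm⁴
  semicircular cap: d = 25.5272 mm → contributes +546 323 mm⁴
Total I = 1 198 218 mm⁴.
Extreme fibre distance c = 38.4779 mm; S = I/c = 31140.4 mm³.

S_x ≈ 3.114 × 10⁴ mm³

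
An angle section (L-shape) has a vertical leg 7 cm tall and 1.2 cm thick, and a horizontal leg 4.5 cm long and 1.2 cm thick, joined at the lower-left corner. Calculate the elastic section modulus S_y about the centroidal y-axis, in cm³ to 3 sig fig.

Treat the section as a set of non-overlapping primitives; coordinates are from the bounding-box lower-left.
Vertical leg: 1.2 × 7, A = 8.4 cm², x = 0.6 cm, Ī = 1.008 cm⁴.
Horizontal leg (remainder): 3.3 × 1.2, A = 3.96 cm², x = 2.85 cm, Ī = 3.5937 cm⁴.
Centroid: x̄ = ΣA·x / ΣA = 1.3209 cm.
Transfer each piece to the centroidal y-axis using Ī + A·d² with d = x − 1.3209:
  vertical leg: d = -0.72087 cm → contributes +5.3731 cm⁴
  horizontal leg (remainder): d = 1.5291 cm → contributes +12.853 cm⁴
Total I = 18.226 cm⁴.
Extreme fibre distance c = 3.1791 cm; S = I/c = 5.7331 cm³.

S_y ≈ 5.73 cm³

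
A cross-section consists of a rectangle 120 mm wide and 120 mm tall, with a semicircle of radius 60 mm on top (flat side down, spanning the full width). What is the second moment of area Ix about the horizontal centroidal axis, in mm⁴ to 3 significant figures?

Treat the section as a set of non-overlapping primitives; coordinates are from the bounding-box lower-left.
Rectangular body: 120 × 120, A = 14 400 mm², y = 60 mm, Ī = 17 280 000 mm⁴.
Semicircular cap: semicircle r = 60, A = 5654.9 mm², y = 145.46 mm, Ī = 1 422 450 mm⁴.
Centroid: ȳ = ΣA·y / ΣA = 84.098 mm.
Transfer each piece to the horizontal centroidal axis using Ī + A·d² with d = y − 84.098:
  rectangular body: d = -24.098 mm → contributes +25 642 616 mm⁴
  semicircular cap: d = 61.366 mm → contributes +22 717 677 mm⁴
Total I = 48 360 293 mm⁴.

Ix ≈ 4.84 × 10⁷ mm⁴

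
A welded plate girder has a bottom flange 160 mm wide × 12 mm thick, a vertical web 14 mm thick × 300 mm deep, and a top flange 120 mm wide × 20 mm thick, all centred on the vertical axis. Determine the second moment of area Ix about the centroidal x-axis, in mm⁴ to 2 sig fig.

Ix ≈ 1.4 × 10⁸ mm⁴

Break the section into simple shapes (no overlaps), measuring from the bottom-left corner of the bounding box.
Bottom plate: 160 × 12, A = 1 920 mm², y = 6 mm, Ī = 23 040 mm⁴.
Web plate: 14 × 300, A = 4 200 mm², y = 162 mm, Ī = 31 500 000 mm⁴.
Top plate: 120 × 20, A = 2 400 mm², y = 322 mm, Ī = 80 000 mm⁴.
Centroid: ȳ = ΣA·y / ΣA = 171.9 mm.
Transfer each piece to the centroidal x-axis using Ī + A·d² with d = y − 171.9:
  bottom plate: d = -165.9 mm → contributes +52 876 706 mm⁴
  web plate: d = -9.915 mm → contributes +31 912 931 mm⁴
  top plate: d = 150.1 mm → contributes +54 140 862 mm⁴
Total I = 138 930 499 mm⁴.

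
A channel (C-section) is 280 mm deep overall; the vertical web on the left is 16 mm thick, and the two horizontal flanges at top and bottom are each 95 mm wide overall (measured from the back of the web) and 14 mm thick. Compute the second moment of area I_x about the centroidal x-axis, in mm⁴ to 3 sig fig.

I_x ≈ 6.84 × 10⁷ mm⁴

Decompose the section into non-overlapping parts with the origin at the bottom-left of its bounding rectangle.
Web: 16 × 280, A = 4 480 mm², y = 140 mm, Ī = 29 269 333 mm⁴.
Top flange (beyond web): 79 × 14, A = 1 106 mm², y = 273 mm, Ī = 18 065 mm⁴.
Bottom flange (beyond web): 79 × 14, A = 1 106 mm², y = 7 mm, Ī = 18 065 mm⁴.
By symmetry the centroid is at mid-height, ȳ = 140 mm.
Transfer each piece to the centroidal x-axis using Ī + A·d² with d = y − 140:
  web: d = 0 mm → contributes +29 269 333 mm⁴
  top flange (beyond web): d = 133 mm → contributes +19 582 099 mm⁴
  bottom flange (beyond web): d = -133 mm → contributes +19 582 099 mm⁴
Total I = 68 433 531 mm⁴.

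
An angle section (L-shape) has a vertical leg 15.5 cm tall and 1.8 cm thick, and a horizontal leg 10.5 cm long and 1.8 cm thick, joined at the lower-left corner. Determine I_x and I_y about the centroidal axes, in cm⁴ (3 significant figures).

Treat the section as a set of non-overlapping primitives; coordinates are from the bounding-box lower-left.
Vertical leg: 1.8 × 15.5, A = 27.9 cm², y = 7.75 cm, Ī = 558.58 cm⁴.
Horizontal leg (remainder): 8.7 × 1.8, A = 15.66 cm², y = 0.9 cm, Ī = 4.2282 cm⁴.
Centroid: ȳ = ΣA·y / ΣA = 5.2874 cm.
Transfer each piece to the centroidal x-axis using Ī + A·d² with d = y − 5.2874:
  vertical leg: d = 2.4626 cm → contributes +727.78 cm⁴
  horizontal leg (remainder): d = -4.3874 cm → contributes +305.67 cm⁴
Total I = 1033.4 cm⁴.
For the y-axis: x̄ = 2.7874 cm.
Repeating about the centroidal y-axis gives I_y = 382.76 cm⁴.

I_x ≈ 1030 cm⁴, I_y ≈ 383 cm⁴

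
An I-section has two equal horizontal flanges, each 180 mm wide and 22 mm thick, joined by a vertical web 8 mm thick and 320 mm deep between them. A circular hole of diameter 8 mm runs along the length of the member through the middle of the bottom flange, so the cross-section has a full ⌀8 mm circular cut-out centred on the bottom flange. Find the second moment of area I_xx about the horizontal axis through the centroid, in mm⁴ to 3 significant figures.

I_xx ≈ 2.52 × 10⁸ mm⁴

Decompose the section into non-overlapping parts with the origin at the bottom-left of its bounding rectangle.
Bottom flange: 180 × 22, A = 3 960 mm², y = 11 mm, Ī = 159 720 mm⁴.
Web: 8 × 320, A = 2 560 mm², y = 182 mm, Ī = 21 845 333 mm⁴.
Top flange: 180 × 22, A = 3 960 mm², y = 353 mm, Ī = 159 720 mm⁴.
Hole (subtracted): ⌀8, A = 50.265 mm², y = 11 mm, Ī = 201.06 mm⁴.
Centroid: ȳ = ΣA·y / ΣA = 182.82 mm.
Transfer each piece to the horizontal axis through the centroid using Ī + A·d² with d = y − 182.82:
  bottom flange: d = -171.82 mm → contributes +117 072 898 mm⁴
  web: d = -0.82412 mm → contributes +21 847 072 mm⁴
  top flange: d = 170.18 mm → contributes +114 840 642 mm⁴
  hole: d = -171.82 mm → contributes −1 484 216 mm⁴
Total I = 252 276 396 mm⁴.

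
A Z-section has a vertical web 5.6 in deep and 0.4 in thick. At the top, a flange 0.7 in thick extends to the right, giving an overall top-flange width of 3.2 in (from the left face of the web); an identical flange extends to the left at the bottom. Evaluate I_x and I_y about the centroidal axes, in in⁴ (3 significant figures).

Break the section into simple shapes (no overlaps), measuring from the bottom-left corner of the bounding box.
Web: 0.4 × 5.6, A = 2.24 in², y = 2.8 in, Ī = 5.8539 in⁴.
Top flange (beyond web): 2.8 × 0.7, A = 1.96 in², y = 5.25 in, Ī = 0.080033 in⁴.
Bottom flange (beyond web): 2.8 × 0.7, A = 1.96 in², y = 0.35 in, Ī = 0.080033 in⁴.
Centroid: ȳ = ΣA·y / ΣA = 2.8 in.
Transfer each piece to the centroidal x-axis using Ī + A·d² with d = y − 2.8:
  web: d = 0 in → contributes +5.8539 in⁴
  top flange (beyond web): d = 2.45 in → contributes +11.845 in⁴
  bottom flange (beyond web): d = -2.45 in → contributes +11.845 in⁴
Total I = 29.544 in⁴.
For the y-axis: x̄ = 3 in.
Repeating about the centroidal y-axis gives I_y = 12.626 in⁴.

I_x ≈ 29.5 in⁴, I_y ≈ 12.6 in⁴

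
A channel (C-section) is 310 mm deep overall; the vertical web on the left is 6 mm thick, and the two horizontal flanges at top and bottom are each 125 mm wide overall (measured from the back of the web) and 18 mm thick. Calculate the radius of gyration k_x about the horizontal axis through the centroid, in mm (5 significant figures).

Break the section into simple shapes (no overlaps), measuring from the bottom-left corner of the bounding box.
Web: 6 × 310, A = 1 860 mm², y = 155 mm, Ī = 14 895 500 mm⁴.
Top flange (beyond web): 119 × 18, A = 2 142 mm², y = 301 mm, Ī = 57 834 mm⁴.
Bottom flange (beyond web): 119 × 18, A = 2 142 mm², y = 9 mm, Ī = 57 834 mm⁴.
By symmetry the centroid is at mid-height, ȳ = 155 mm.
Transfer each piece to the horizontal axis through the centroid using Ī + A·d² with d = y − 155:
  web: d = 0 mm → contributes +14 895 500 mm⁴
  top flange (beyond web): d = 146 mm → contributes +45 716 706 mm⁴
  bottom flange (beyond web): d = -146 mm → contributes +45 716 706 mm⁴
Total I = 106 328 912 mm⁴.
Radius of gyration: k = √(I/A) = √(106 328 912 / 6 144) = 131.5528 mm.

k_x ≈ 131.55 mm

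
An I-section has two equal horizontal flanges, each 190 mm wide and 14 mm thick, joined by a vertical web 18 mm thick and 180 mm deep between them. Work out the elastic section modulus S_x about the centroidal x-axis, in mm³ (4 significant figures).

Split into non-overlapping primitives; take the origin at the lower-left of the bounding box.
Bottom flange: 190 × 14, A = 2 660 mm², y = 7 mm, Ī = 43446.7 mm⁴.
Web: 18 × 180, A = 3 240 mm², y = 104 mm, Ī = 8 748 000 mm⁴.
Top flange: 190 × 14, A = 2 660 mm², y = 201 mm, Ī = 43446.7 mm⁴.
By symmetry the centroid is at mid-height, ȳ = 104 mm.
Transfer each piece to the centroidal x-axis using Ī + A·d² with d = y − 104:
  bottom flange: d = -97 mm → contributes +25 071 387 mm⁴
  web: d = 0 mm → contributes +8 748 000 mm⁴
  top flange: d = 97 mm → contributes +25 071 387 mm⁴
Total I = 58 890 773 mm⁴.
Extreme fibre distance c = 104 mm; S = I/c = 566 257 mm³.

S_x ≈ 5.663 × 10⁵ mm³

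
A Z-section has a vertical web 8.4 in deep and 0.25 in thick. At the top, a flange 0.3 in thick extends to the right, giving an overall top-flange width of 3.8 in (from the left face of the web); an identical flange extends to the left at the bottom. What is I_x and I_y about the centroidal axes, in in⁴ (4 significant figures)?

I_x ≈ 47.30 in⁴, I_y ≈ 9.937 in⁴

Treat the section as a set of non-overlapping primitives; coordinates are from the bounding-box lower-left.
Web: 0.25 × 8.4, A = 2.1 in², y = 4.2 in, Ī = 12.348 in⁴.
Top flange (beyond web): 3.55 × 0.3, A = 1.065 in², y = 8.25 in, Ī = 0.0079875 in⁴.
Bottom flange (beyond web): 3.55 × 0.3, A = 1.065 in², y = 0.15 in, Ī = 0.0079875 in⁴.
Centroid: ȳ = ΣA·y / ΣA = 4.2 in.
Transfer each piece to the centroidal x-axis using Ī + A·d² with d = y − 4.2:
  web: d = 0 in → contributes +12.348 in⁴
  top flange (beyond web): d = 4.05 in → contributes +17.4767 in⁴
  bottom flange (beyond web): d = -4.05 in → contributes +17.4767 in⁴
Total I = 47.3013 in⁴.
For the y-axis: x̄ = 3.675 in.
Repeating about the centroidal y-axis gives I_y = 9.93718 in⁴.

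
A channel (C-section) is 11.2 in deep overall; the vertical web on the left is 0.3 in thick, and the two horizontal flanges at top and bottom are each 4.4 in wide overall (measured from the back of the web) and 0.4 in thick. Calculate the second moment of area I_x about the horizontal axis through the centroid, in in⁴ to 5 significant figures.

Split into non-overlapping primitives; take the origin at the lower-left of the bounding box.
Web: 0.3 × 11.2, A = 3.36 in², y = 5.6 in, Ī = 35.1232 in⁴.
Top flange (beyond web): 4.1 × 0.4, A = 1.64 in², y = 11 in, Ī = 0.02186667 in⁴.
Bottom flange (beyond web): 4.1 × 0.4, A = 1.64 in², y = 0.2 in, Ī = 0.02186667 in⁴.
By symmetry the centroid is at mid-height, ȳ = 5.6 in.
Transfer each piece to the horizontal axis through the centroid using Ī + A·d² with d = y − 5.6:
  web: d = 0 in → contributes +35.1232 in⁴
  top flange (beyond web): d = 5.4 in → contributes +47.84427 in⁴
  bottom flange (beyond web): d = -5.4 in → contributes +47.84427 in⁴
Total I = 130.8117 in⁴.

I_x ≈ 130.81 in⁴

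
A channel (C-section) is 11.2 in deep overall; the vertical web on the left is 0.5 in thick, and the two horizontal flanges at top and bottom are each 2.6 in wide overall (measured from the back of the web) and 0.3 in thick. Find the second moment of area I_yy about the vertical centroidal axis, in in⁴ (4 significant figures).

Decompose the section into non-overlapping parts with the origin at the bottom-left of its bounding rectangle.
Web: 0.5 × 11.2, A = 5.6 in², x = 0.25 in, Ī = 0.116667 in⁴.
Top flange (beyond web): 2.1 × 0.3, A = 0.63 in², x = 1.55 in, Ī = 0.231525 in⁴.
Bottom flange (beyond web): 2.1 × 0.3, A = 0.63 in², x = 1.55 in, Ī = 0.231525 in⁴.
Centroid: x̄ = ΣA·x / ΣA = 0.488776 in.
Transfer each piece to the vertical centroidal axis using Ī + A·d² with d = x − 0.488776:
  web: d = -0.238776 in → contributes +0.435944 in⁴
  top flange (beyond web): d = 1.06122 in → contributes +0.941029 in⁴
  bottom flange (beyond web): d = 1.06122 in → contributes +0.941029 in⁴
Total I = 2.318 in⁴.

I_yy ≈ 2.318 in⁴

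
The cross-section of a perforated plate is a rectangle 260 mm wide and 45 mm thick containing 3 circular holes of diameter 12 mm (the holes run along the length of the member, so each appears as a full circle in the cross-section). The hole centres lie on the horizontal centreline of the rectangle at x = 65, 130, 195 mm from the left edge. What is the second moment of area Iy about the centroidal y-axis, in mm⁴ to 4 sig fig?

Iy ≈ 6.495 × 10⁷ mm⁴

Break the section into simple shapes (no overlaps), measuring from the bottom-left corner of the bounding box.
Plate: 260 × 45, A = 11 700 mm², x = 130 mm, Ī = 65 910 000 mm⁴.
Hole 1 (subtracted): ⌀12, A = 113.097 mm², x = 65 mm, Ī = 1017.88 mm⁴.
Hole 2 (subtracted): ⌀12, A = 113.097 mm², x = 130 mm, Ī = 1017.88 mm⁴.
Hole 3 (subtracted): ⌀12, A = 113.097 mm², x = 195 mm, Ī = 1017.88 mm⁴.
By symmetry the centroid is at mid-width, x̄ = 130 mm.
Transfer each piece to the centroidal y-axis using Ī + A·d² with d = x − 130:
  plate: d = 0 mm → contributes +65 910 000 mm⁴
  hole 1: d = -65 mm → contributes −478 854 mm⁴
  hole 2: d = 0 mm → contributes −1017.88 mm⁴
  hole 3: d = 65 mm → contributes −478 854 mm⁴
Total I = 64 951 274 mm⁴.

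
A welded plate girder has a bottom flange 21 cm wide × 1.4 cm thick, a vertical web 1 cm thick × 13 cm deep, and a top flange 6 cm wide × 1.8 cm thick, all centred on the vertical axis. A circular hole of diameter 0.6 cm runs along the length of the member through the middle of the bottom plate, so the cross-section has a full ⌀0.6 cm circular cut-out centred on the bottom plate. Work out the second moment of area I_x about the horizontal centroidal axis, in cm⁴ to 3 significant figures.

Treat the section as a set of non-overlapping primitives; coordinates are from the bounding-box lower-left.
Bottom plate: 21 × 1.4, A = 29.4 cm², y = 0.7 cm, Ī = 4.802 cm⁴.
Web plate: 1 × 13, A = 13 cm², y = 7.9 cm, Ī = 183.08 cm⁴.
Top plate: 6 × 1.8, A = 10.8 cm², y = 15.3 cm, Ī = 2.916 cm⁴.
Hole (subtracted): ⌀0.6, A = 0.28274 cm², y = 0.7 cm, Ī = 0.0063617 cm⁴.
Centroid: ȳ = ΣA·y / ΣA = 5.4485 cm.
Transfer each piece to the horizontal centroidal axis using Ī + A·d² with d = y − 5.4485:
  bottom plate: d = -4.7485 cm → contributes +667.73 cm⁴
  web plate: d = 2.4515 cm → contributes +261.21 cm⁴
  top plate: d = 9.8515 cm → contributes +1051.1 cm⁴
  hole: d = -4.7485 cm → contributes −6.3819 cm⁴
Total I = 1973.6 cm⁴.

I_x ≈ 1970 cm⁴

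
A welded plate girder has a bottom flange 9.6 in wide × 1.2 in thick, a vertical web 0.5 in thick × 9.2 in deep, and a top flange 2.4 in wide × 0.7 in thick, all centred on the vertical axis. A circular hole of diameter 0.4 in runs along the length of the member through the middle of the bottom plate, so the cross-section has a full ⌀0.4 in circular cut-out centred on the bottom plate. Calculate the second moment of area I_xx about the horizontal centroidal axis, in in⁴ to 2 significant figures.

Split into non-overlapping primitives; take the origin at the lower-left of the bounding box.
Bottom plate: 9.6 × 1.2, A = 11.52 in², y = 0.6 in, Ī = 1.382 in⁴.
Web plate: 0.5 × 9.2, A = 4.6 in², y = 5.8 in, Ī = 32.45 in⁴.
Top plate: 2.4 × 0.7, A = 1.68 in², y = 10.75 in, Ī = 0.0686 in⁴.
Hole (subtracted): ⌀0.4, A = 0.1257 in², y = 0.6 in, Ī = 0.001257 in⁴.
Centroid: ȳ = ΣA·y / ΣA = 2.918 in.
Transfer each piece to the horizontal centroidal axis using Ī + A·d² with d = y − 2.918:
  bottom plate: d = -2.318 in → contributes +63.29 in⁴
  web plate: d = 2.882 in → contributes +70.65 in⁴
  top plate: d = 7.832 in → contributes +103.1 in⁴
  hole: d = -2.318 in → contributes −0.6766 in⁴
Total I = 236.4 in⁴.

I_xx ≈ 240 in⁴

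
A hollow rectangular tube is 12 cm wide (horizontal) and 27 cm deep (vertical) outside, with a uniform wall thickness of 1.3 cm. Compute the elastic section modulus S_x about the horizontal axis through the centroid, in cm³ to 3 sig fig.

S_x ≈ 615 cm³

Split into non-overlapping primitives; take the origin at the lower-left of the bounding box.
Outer rectangle: 12 × 27, A = 324 cm², y = 13.5 cm, Ī = 19 683 cm⁴.
Inner void (subtracted): 9.4 × 24.4, A = 229.36 cm², y = 13.5 cm, Ī = 11 379 cm⁴.
By symmetry the centroid is at mid-height, ȳ = 13.5 cm.
All pieces are centred on the horizontal axis through the centroid, so I = ΣĪ (holes subtracted) = 8303.7 cm⁴.
Extreme fibre distance c = 13.5 cm; S = I/c = 615.09 cm³.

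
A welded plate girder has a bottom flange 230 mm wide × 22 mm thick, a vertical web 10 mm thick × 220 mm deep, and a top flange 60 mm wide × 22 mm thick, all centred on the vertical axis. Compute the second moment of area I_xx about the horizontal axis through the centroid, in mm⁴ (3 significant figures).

Treat the section as a set of non-overlapping primitives; coordinates are from the bounding-box lower-left.
Bottom plate: 230 × 22, A = 5 060 mm², y = 11 mm, Ī = 204 087 mm⁴.
Web plate: 10 × 220, A = 2 200 mm², y = 132 mm, Ī = 8 873 333 mm⁴.
Top plate: 60 × 22, A = 1 320 mm², y = 253 mm, Ī = 53 240 mm⁴.
Centroid: ȳ = ΣA·y / ΣA = 79.256 mm.
Transfer each piece to the horizontal axis through the centroid using Ī + A·d² with d = y − 79.256:
  bottom plate: d = -68.256 mm → contributes +23 778 311 mm⁴
  web plate: d = 52.744 mm → contributes +14 993 483 mm⁴
  top plate: d = 173.74 mm → contributes +39 899 862 mm⁴
Total I = 78 671 656 mm⁴.

I_xx ≈ 7.87 × 10⁷ mm⁴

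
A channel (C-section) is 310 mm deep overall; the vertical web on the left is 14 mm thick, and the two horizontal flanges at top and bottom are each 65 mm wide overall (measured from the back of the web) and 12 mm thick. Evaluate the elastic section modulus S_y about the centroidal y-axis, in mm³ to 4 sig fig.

S_y ≈ 2.644 × 10⁴ mm³

Decompose the section into non-overlapping parts with the origin at the bottom-left of its bounding rectangle.
Web: 14 × 310, A = 4 340 mm², x = 7 mm, Ī = 70886.7 mm⁴.
Top flange (beyond web): 51 × 12, A = 612 mm², x = 39.5 mm, Ī = 132 651 mm⁴.
Bottom flange (beyond web): 51 × 12, A = 612 mm², x = 39.5 mm, Ī = 132 651 mm⁴.
Centroid: x̄ = ΣA·x / ΣA = 14.1495 mm.
Transfer each piece to the centroidal y-axis using Ī + A·d² with d = x − 14.1495:
  web: d = -7.14953 mm → contributes +292 729 mm⁴
  top flange (beyond web): d = 25.3505 mm → contributes +525 950 mm⁴
  bottom flange (beyond web): d = 25.3505 mm → contributes +525 950 mm⁴
Total I = 1 344 630 mm⁴.
Extreme fibre distance c = 50.8505 mm; S = I/c = 26442.8 mm³.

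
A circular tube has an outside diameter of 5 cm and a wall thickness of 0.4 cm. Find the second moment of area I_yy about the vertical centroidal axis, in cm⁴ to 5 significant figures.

I_yy ≈ 15.405 cm⁴

Break the section into simple shapes (no overlaps), measuring from the bottom-left corner of the bounding box.
Outer circle: ⌀5, A = 19.63495 cm², x = 2.5 cm, Ī = 30.67962 cm⁴.
Bore (subtracted): ⌀4.2, A = 13.85442 cm², x = 2.5 cm, Ī = 15.2745 cm⁴.
By symmetry the centroid is at mid-width, x̄ = 2.5 cm.
All pieces are centred on the vertical centroidal axis, so I = ΣĪ (holes subtracted) = 15.40511 cm⁴.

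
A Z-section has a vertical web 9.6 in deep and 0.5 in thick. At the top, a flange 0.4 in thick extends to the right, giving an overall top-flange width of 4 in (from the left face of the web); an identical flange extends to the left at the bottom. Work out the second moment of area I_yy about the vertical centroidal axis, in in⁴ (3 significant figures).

I_yy ≈ 14.2 in⁴

Split into non-overlapping primitives; take the origin at the lower-left of the bounding box.
Web: 0.5 × 9.6, A = 4.8 in², x = 3.75 in, Ī = 0.1 in⁴.
Top flange (beyond web): 3.5 × 0.4, A = 1.4 in², x = 5.75 in, Ī = 1.4292 in⁴.
Bottom flange (beyond web): 3.5 × 0.4, A = 1.4 in², x = 1.75 in, Ī = 1.4292 in⁴.
Centroid: x̄ = ΣA·x / ΣA = 3.75 in.
Transfer each piece to the vertical centroidal axis using Ī + A·d² with d = x − 3.75:
  web: d = 0 in → contributes +0.1 in⁴
  top flange (beyond web): d = 2 in → contributes +7.0292 in⁴
  bottom flange (beyond web): d = -2 in → contributes +7.0292 in⁴
Total I = 14.158 in⁴.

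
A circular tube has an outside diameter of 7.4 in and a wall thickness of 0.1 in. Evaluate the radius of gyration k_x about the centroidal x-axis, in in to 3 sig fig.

Break the section into simple shapes (no overlaps), measuring from the bottom-left corner of the bounding box.
Outer circle: ⌀7.4, A = 43.008 in², y = 3.7 in, Ī = 147.2 in⁴.
Bore (subtracted): ⌀7.2, A = 40.715 in², y = 3.7 in, Ī = 131.92 in⁴.
By symmetry the centroid is at mid-height, ȳ = 3.7 in.
All pieces are centred on the centroidal x-axis, so I = ΣĪ (holes subtracted) = 15.28 in⁴.
Radius of gyration: k = √(I/A) = √(15.28 / 2.2934) = 2.5812 in.

k_x ≈ 2.58 in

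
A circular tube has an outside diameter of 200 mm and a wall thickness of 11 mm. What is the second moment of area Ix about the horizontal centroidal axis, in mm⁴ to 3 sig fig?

Decompose the section into non-overlapping parts with the origin at the bottom-left of its bounding rectangle.
Outer circle: ⌀200, A = 31 416 mm², y = 100 mm, Ī = 78 539 816 mm⁴.
Bore (subtracted): ⌀178, A = 24 885 mm², y = 100 mm, Ī = 49 277 641 mm⁴.
By symmetry the centroid is at mid-height, ȳ = 100 mm.
All pieces are centred on the horizontal centroidal axis, so I = ΣĪ (holes subtracted) = 29 262 175 mm⁴.

Ix ≈ 2.93 × 10⁷ mm⁴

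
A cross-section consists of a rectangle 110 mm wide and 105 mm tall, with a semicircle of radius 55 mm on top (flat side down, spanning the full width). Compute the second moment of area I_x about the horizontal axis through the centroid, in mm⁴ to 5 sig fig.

I_x ≈ 3.0981 × 10⁷ mm⁴

Decompose the section into non-overlapping parts with the origin at the bottom-left of its bounding rectangle.
Rectangular body: 110 × 105, A = 11 550 mm², y = 52.5 mm, Ī = 10 611 563 mm⁴.
Semicircular cap: semicircle r = 55, A = 4751.659 mm², y = 128.3427 mm, Ī = 1 004 345 mm⁴.
Centroid: ȳ = ΣA·y / ΣA = 74.60688 mm.
Transfer each piece to the horizontal axis through the centroid using Ī + A·d² with d = y − 74.60688:
  rectangular body: d = -22.10688 mm → contributes +16 256 209 mm⁴
  semicircular cap: d = 53.73585 mm → contributes +14 724 957 mm⁴
Total I = 30 981 166 mm⁴.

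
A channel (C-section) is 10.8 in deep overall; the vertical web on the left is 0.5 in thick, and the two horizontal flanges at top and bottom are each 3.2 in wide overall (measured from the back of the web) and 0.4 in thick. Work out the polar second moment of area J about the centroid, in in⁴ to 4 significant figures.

J ≈ 116.3 in⁴

Treat the section as a set of non-overlapping primitives; coordinates are from the bounding-box lower-left.
Web: 0.5 × 10.8, A = 5.4 in², y = 5.4 in, Ī = 52.488 in⁴.
Top flange (beyond web): 2.7 × 0.4, A = 1.08 in², y = 10.6 in, Ī = 0.0144 in⁴.
Bottom flange (beyond web): 2.7 × 0.4, A = 1.08 in², y = 0.2 in, Ī = 0.0144 in⁴.
By symmetry the centroid is at mid-height, ȳ = 5.4 in.
Transfer each piece to the centroidal x-axis using Ī + A·d² with d = y − 5.4:
  web: d = 0 in → contributes +52.488 in⁴
  top flange (beyond web): d = 5.2 in → contributes +29.2176 in⁴
  bottom flange (beyond web): d = -5.2 in → contributes +29.2176 in⁴
Total I = 110.923 in⁴.
For the y-axis: x̄ = 0.707143 in.
Repeating about the centroidal y-axis gives I_y = 5.37441 in⁴.
Polar second moment: J = I_x + I_y = 116.298 in⁴.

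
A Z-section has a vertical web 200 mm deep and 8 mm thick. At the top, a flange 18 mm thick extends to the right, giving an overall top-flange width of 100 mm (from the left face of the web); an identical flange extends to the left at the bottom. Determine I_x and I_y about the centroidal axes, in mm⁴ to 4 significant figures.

Decompose the section into non-overlapping parts with the origin at the bottom-left of its bounding rectangle.
Web: 8 × 200, A = 1 600 mm², y = 100 mm, Ī = 5 333 333 mm⁴.
Top flange (beyond web): 92 × 18, A = 1 656 mm², y = 191 mm, Ī = 44 712 mm⁴.
Bottom flange (beyond web): 92 × 18, A = 1 656 mm², y = 9 mm, Ī = 44 712 mm⁴.
Centroid: ȳ = ΣA·y / ΣA = 100 mm.
Transfer each piece to the centroidal x-axis using Ī + A·d² with d = y − 100:
  web: d = 0 mm → contributes +5 333 333 mm⁴
  top flange (beyond web): d = 91 mm → contributes +13 758 048 mm⁴
  bottom flange (beyond web): d = -91 mm → contributes +13 758 048 mm⁴
Total I = 32 849 429 mm⁴.
For the y-axis: x̄ = 96 mm.
Repeating about the centroidal y-axis gives I_y = 10 624 597 mm⁴.

I_x ≈ 3.285 × 10⁷ mm⁴, I_y ≈ 1.062 × 10⁷ mm⁴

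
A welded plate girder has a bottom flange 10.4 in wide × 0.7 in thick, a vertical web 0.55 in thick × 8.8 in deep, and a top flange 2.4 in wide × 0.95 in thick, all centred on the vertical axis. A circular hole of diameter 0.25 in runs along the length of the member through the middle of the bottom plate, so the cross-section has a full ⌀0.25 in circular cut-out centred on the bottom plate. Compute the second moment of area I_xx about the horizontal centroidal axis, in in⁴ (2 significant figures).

I_xx ≈ 210 in⁴

Split into non-overlapping primitives; take the origin at the lower-left of the bounding box.
Bottom plate: 10.4 × 0.7, A = 7.28 in², y = 0.35 in, Ī = 0.2973 in⁴.
Web plate: 0.55 × 8.8, A = 4.84 in², y = 5.1 in, Ī = 31.23 in⁴.
Top plate: 2.4 × 0.95, A = 2.28 in², y = 9.975 in, Ī = 0.1715 in⁴.
Hole (subtracted): ⌀0.25, A = 0.04909 in², y = 0.35 in, Ī = 0.0001917 in⁴.
Centroid: ȳ = ΣA·y / ΣA = 3.481 in.
Transfer each piece to the horizontal centroidal axis using Ī + A·d² with d = y − 3.481:
  bottom plate: d = -3.131 in → contributes +71.67 in⁴
  web plate: d = 1.619 in → contributes +43.92 in⁴
  top plate: d = 6.494 in → contributes +96.32 in⁴
  hole: d = -3.131 in → contributes −0.4815 in⁴
Total I = 211.4 in⁴.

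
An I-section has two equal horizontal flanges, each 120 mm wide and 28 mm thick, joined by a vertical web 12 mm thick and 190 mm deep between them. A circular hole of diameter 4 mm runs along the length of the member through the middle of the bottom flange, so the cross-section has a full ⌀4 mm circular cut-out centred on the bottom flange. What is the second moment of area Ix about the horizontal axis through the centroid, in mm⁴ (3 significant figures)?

Split into non-overlapping primitives; take the origin at the lower-left of the bounding box.
Bottom flange: 120 × 28, A = 3 360 mm², y = 14 mm, Ī = 219 520 mm⁴.
Web: 12 × 190, A = 2 280 mm², y = 123 mm, Ī = 6 859 000 mm⁴.
Top flange: 120 × 28, A = 3 360 mm², y = 232 mm, Ī = 219 520 mm⁴.
Hole (subtracted): ⌀4, A = 12.566 mm², y = 14 mm, Ī = 12.566 mm⁴.
Centroid: ȳ = ΣA·y / ΣA = 123.15 mm.
Transfer each piece to the horizontal axis through the centroid using Ī + A·d² with d = y − 123.15:
  bottom flange: d = -109.15 mm → contributes +40 251 392 mm⁴
  web: d = -0.15241 mm → contributes +6 859 053 mm⁴
  top flange: d = 108.85 mm → contributes +40 028 124 mm⁴
  hole: d = -109.15 mm → contributes −149 731 mm⁴
Total I = 86 988 838 mm⁴.

Ix ≈ 8.70 × 10⁷ mm⁴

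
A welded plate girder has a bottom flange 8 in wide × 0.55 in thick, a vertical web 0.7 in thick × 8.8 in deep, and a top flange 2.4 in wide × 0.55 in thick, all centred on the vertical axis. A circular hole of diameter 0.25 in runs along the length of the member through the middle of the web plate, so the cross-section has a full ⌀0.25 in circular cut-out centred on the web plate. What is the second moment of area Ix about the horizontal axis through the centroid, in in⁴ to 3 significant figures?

Break the section into simple shapes (no overlaps), measuring from the bottom-left corner of the bounding box.
Bottom plate: 8 × 0.55, A = 4.4 in², y = 0.275 in, Ī = 0.11092 in⁴.
Web plate: 0.7 × 8.8, A = 6.16 in², y = 4.95 in, Ī = 39.753 in⁴.
Top plate: 2.4 × 0.55, A = 1.32 in², y = 9.625 in, Ī = 0.033275 in⁴.
Hole (subtracted): ⌀0.25, A = 0.049087 in², y = 4.95 in, Ī = 0.00019175 in⁴.
Centroid: ȳ = ΣA·y / ΣA = 3.7329 in.
Transfer each piece to the horizontal axis through the centroid using Ī + A·d² with d = y − 3.7329:
  bottom plate: d = -3.4579 in → contributes +52.723 in⁴
  web plate: d = 1.2171 in → contributes +48.877 in⁴
  top plate: d = 5.8921 in → contributes +45.859 in⁴
  hole: d = 1.2171 in → contributes −0.072902 in⁴
Total I = 147.39 in⁴.

Ix ≈ 147 in⁴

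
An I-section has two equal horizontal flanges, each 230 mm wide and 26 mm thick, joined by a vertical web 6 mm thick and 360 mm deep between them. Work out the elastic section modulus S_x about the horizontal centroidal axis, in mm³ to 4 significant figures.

S_x ≈ 2.279 × 10⁶ mm³

Treat the section as a set of non-overlapping primitives; coordinates are from the bounding-box lower-left.
Bottom flange: 230 × 26, A = 5 980 mm², y = 13 mm, Ī = 336 873 mm⁴.
Web: 6 × 360, A = 2 160 mm², y = 206 mm, Ī = 23 328 000 mm⁴.
Top flange: 230 × 26, A = 5 980 mm², y = 399 mm, Ī = 336 873 mm⁴.
By symmetry the centroid is at mid-height, ȳ = 206 mm.
Transfer each piece to the horizontal centroidal axis using Ī + A·d² with d = y − 206:
  bottom flange: d = -193 mm → contributes +223 085 893 mm⁴
  web: d = 0 mm → contributes +23 328 000 mm⁴
  top flange: d = 193 mm → contributes +223 085 893 mm⁴
Total I = 469 499 787 mm⁴.
Extreme fibre distance c = 206 mm; S = I/c = 2 279 125 mm³.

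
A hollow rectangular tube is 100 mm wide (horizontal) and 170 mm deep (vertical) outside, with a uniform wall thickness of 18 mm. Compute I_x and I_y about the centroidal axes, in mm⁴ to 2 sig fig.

Decompose the section into non-overlapping parts with the origin at the bottom-left of its bounding rectangle.
Outer rectangle: 100 × 170, A = 17 000 mm², y = 85 mm, Ī = 40 941 667 mm⁴.
Inner void (subtracted): 64 × 134, A = 8 576 mm², y = 85 mm, Ī = 12 832 555 mm⁴.
By symmetry the centroid is at mid-height, ȳ = 85 mm.
All pieces are centred on the centroidal x-axis, so I = ΣĪ (holes subtracted) = 28 109 112 mm⁴.
Repeating about the centroidal y-axis gives I_y = 11 239 392 mm⁴.

I_x ≈ 2.8 × 10⁷ mm⁴, I_y ≈ 1.1 × 10⁷ mm⁴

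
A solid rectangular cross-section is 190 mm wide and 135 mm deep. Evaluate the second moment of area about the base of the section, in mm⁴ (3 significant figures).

I_base ≈ 1.56 × 10⁸ mm⁴

The section: 190 × 135, A = 25 650 mm², y = 67.5 mm, Ī = 38 955 938 mm⁴.
Transfer it to a horizontal axis along the bottom face using Ī + A·d² with d = y − 0:
  the section: d = 67.5 mm → contributes +155 823 750 mm⁴
Total I = 155 823 750 mm⁴.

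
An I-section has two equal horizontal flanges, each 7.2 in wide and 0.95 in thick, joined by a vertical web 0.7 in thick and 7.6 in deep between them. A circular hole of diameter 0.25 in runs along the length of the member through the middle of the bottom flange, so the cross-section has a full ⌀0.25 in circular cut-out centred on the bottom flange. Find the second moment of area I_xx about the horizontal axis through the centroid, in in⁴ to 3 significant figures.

Treat the section as a set of non-overlapping primitives; coordinates are from the bounding-box lower-left.
Bottom flange: 7.2 × 0.95, A = 6.84 in², y = 0.475 in, Ī = 0.51443 in⁴.
Web: 0.7 × 7.6, A = 5.32 in², y = 4.75 in, Ī = 25.607 in⁴.
Top flange: 7.2 × 0.95, A = 6.84 in², y = 9.025 in, Ī = 0.51443 in⁴.
Hole (subtracted): ⌀0.25, A = 0.049087 in², y = 0.475 in, Ī = 0.00019175 in⁴.
Centroid: ȳ = ΣA·y / ΣA = 4.7611 in.
Transfer each piece to the horizontal axis through the centroid using Ī + A·d² with d = y − 4.7611:
  bottom flange: d = -4.2861 in → contributes +126.17 in⁴
  web: d = -0.011073 in → contributes +25.608 in⁴
  top flange: d = 4.2639 in → contributes +124.87 in⁴
  hole: d = -4.2861 in → contributes −0.90195 in⁴
Total I = 275.75 in⁴.

I_xx ≈ 276 in⁴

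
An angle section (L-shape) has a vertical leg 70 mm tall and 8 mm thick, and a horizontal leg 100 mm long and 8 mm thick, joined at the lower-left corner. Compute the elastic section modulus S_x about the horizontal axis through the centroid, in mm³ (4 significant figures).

Treat the section as a set of non-overlapping primitives; coordinates are from the bounding-box lower-left.
Vertical leg: 8 × 70, A = 560 mm², y = 35 mm, Ī = 228 667 mm⁴.
Horizontal leg (remainder): 92 × 8, A = 736 mm², y = 4 mm, Ī = 3925.33 mm⁴.
Centroid: ȳ = ΣA·y / ΣA = 17.3951 mm.
Transfer each piece to the horizontal axis through the centroid using Ī + A·d² with d = y − 17.3951:
  vertical leg: d = 17.6049 mm → contributes +402 230 mm⁴
  horizontal leg (remainder): d = -13.3951 mm → contributes +135 984 mm⁴
Total I = 538 214 mm⁴.
Extreme fibre distance c = 52.6049 mm; S = I/c = 10231.2 mm³.

S_x ≈ 1.023 × 10⁴ mm³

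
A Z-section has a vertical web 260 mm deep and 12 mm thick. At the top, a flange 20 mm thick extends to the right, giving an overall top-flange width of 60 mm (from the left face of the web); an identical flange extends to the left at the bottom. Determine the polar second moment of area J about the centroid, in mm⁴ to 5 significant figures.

Break the section into simple shapes (no overlaps), measuring from the bottom-left corner of the bounding box.
Web: 12 × 260, A = 3 120 mm², y = 130 mm, Ī = 17 576 000 mm⁴.
Top flange (beyond web): 48 × 20, A = 960 mm², y = 250 mm, Ī = 32 000 mm⁴.
Bottom flange (beyond web): 48 × 20, A = 960 mm², y = 10 mm, Ī = 32 000 mm⁴.
Centroid: ȳ = ΣA·y / ΣA = 130 mm.
Transfer each piece to the centroidal x-axis using Ī + A·d² with d = y − 130:
  web: d = 0 mm → contributes +17 576 000 mm⁴
  top flange (beyond web): d = 120 mm → contributes +13 856 000 mm⁴
  bottom flange (beyond web): d = -120 mm → contributes +13 856 000 mm⁴
Total I = 45 288 000 mm⁴.
For the y-axis: x̄ = 54 mm.
Repeating about the centroidal y-axis gives I_y = 2 134 080 mm⁴.
Polar second moment: J = I_x + I_y = 47 422 080 mm⁴.

J ≈ 4.7422 × 10⁷ mm⁴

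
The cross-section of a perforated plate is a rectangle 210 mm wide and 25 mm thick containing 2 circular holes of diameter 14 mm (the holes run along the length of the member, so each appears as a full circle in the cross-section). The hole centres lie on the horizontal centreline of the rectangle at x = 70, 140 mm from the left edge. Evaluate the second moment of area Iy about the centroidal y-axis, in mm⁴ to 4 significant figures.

Split into non-overlapping primitives; take the origin at the lower-left of the bounding box.
Plate: 210 × 25, A = 5 250 mm², x = 105 mm, Ī = 19 293 750 mm⁴.
Hole 1 (subtracted): ⌀14, A = 153.938 mm², x = 70 mm, Ī = 1885.74 mm⁴.
Hole 2 (subtracted): ⌀14, A = 153.938 mm², x = 140 mm, Ī = 1885.74 mm⁴.
By symmetry the centroid is at mid-width, x̄ = 105 mm.
Transfer each piece to the centroidal y-axis using Ī + A·d² with d = x − 105:
  plate: d = 0 mm → contributes +19 293 750 mm⁴
  hole 1: d = -35 mm → contributes −190 460 mm⁴
  hole 2: d = 35 mm → contributes −190 460 mm⁴
Total I = 18 912 830 mm⁴.

Iy ≈ 1.891 × 10⁷ mm⁴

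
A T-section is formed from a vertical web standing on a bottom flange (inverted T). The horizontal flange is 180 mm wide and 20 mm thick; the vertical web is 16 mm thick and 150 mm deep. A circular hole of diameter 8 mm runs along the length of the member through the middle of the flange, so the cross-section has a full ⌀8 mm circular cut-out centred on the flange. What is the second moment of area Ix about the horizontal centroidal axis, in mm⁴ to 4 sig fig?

Ix ≈ 1.497 × 10⁷ mm⁴

Treat the section as a set of non-overlapping primitives; coordinates are from the bounding-box lower-left.
Flange: 180 × 20, A = 3 600 mm², y = 10 mm, Ī = 120 000 mm⁴.
Web: 16 × 150, A = 2 400 mm², y = 95 mm, Ī = 4 500 000 mm⁴.
Hole (subtracted): ⌀8, A = 50.2655 mm², y = 10 mm, Ī = 201.062 mm⁴.
Centroid: ȳ = ΣA·y / ΣA = 44.2872 mm.
Transfer each piece to the horizontal centroidal axis using Ī + A·d² with d = y − 44.2872:
  flange: d = -34.2872 mm → contributes +4 352 214 mm⁴
  web: d = 50.7128 mm → contributes +10 672 281 mm⁴
  hole: d = -34.2872 mm → contributes −59293.9 mm⁴
Total I = 14 965 201 mm⁴.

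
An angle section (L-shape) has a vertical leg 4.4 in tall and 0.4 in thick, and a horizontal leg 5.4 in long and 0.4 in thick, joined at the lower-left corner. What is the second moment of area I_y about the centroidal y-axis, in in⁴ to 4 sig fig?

I_y ≈ 11.01 in⁴

Decompose the section into non-overlapping parts with the origin at the bottom-left of its bounding rectangle.
Vertical leg: 0.4 × 4.4, A = 1.76 in², x = 0.2 in, Ī = 0.0234667 in⁴.
Horizontal leg (remainder): 5 × 0.4, A = 2 in², x = 2.9 in, Ī = 4.16667 in⁴.
Centroid: x̄ = ΣA·x / ΣA = 1.63617 in.
Transfer each piece to the centroidal y-axis using Ī + A·d² with d = x − 1.63617:
  vertical leg: d = -1.43617 in → contributes +3.65362 in⁴
  horizontal leg (remainder): d = 1.26383 in → contributes +7.3612 in⁴
Total I = 11.0148 in⁴.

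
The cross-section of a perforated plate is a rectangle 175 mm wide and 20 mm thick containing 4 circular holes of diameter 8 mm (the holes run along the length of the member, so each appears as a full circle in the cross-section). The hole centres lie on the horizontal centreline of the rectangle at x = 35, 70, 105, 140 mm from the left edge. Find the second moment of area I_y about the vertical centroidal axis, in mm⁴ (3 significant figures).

Treat the section as a set of non-overlapping primitives; coordinates are from the bounding-box lower-left.
Plate: 175 × 20, A = 3 500 mm², x = 87.5 mm, Ī = 8 932 292 mm⁴.
Hole 1 (subtracted): ⌀8, A = 50.265 mm², x = 35 mm, Ī = 201.06 mm⁴.
Hole 2 (subtracted): ⌀8, A = 50.265 mm², x = 70 mm, Ī = 201.06 mm⁴.
Hole 3 (subtracted): ⌀8, A = 50.265 mm², x = 105 mm, Ī = 201.06 mm⁴.
Hole 4 (subtracted): ⌀8, A = 50.265 mm², x = 140 mm, Ī = 201.06 mm⁴.
By symmetry the centroid is at mid-width, x̄ = 87.5 mm.
Transfer each piece to the vertical centroidal axis using Ī + A·d² with d = x − 87.5:
  plate: d = 0 mm → contributes +8 932 292 mm⁴
  hole 1: d = -52.5 mm → contributes −138 745 mm⁴
  hole 2: d = -17.5 mm → contributes −15 595 mm⁴
  hole 3: d = 17.5 mm → contributes −15 595 mm⁴
  hole 4: d = 52.5 mm → contributes −138 745 mm⁴
Total I = 8 623 611 mm⁴.

I_y ≈ 8.62 × 10⁶ mm⁴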